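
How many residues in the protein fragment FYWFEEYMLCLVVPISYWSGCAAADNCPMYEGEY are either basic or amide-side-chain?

1

Basic: H, K, R. Amide-side-chain: N, Q.
Basic residues here: none (0).
Amide-side-chain residues here: N26 (1).
The two groups share no amino acid, so total = 0 + 1 = 1.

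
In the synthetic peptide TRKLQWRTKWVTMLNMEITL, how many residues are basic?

4

The basic amino acids are Lys (K), Arg (R), and His (H).
Matching residues: R2, K3, R7, K9.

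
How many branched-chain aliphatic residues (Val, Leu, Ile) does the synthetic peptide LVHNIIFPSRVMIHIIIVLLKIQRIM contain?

14

Matching residues: L1, V2, I5, I6, V11, I13, I15, I16, I17, V18, L19, L20, I22, I25.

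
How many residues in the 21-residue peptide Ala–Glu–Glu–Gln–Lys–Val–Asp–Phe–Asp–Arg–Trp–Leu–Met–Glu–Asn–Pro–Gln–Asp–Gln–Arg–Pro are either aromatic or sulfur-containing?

3

Aromatic: F, W, Y. Sulfur-containing: C, M.
Aromatic residues here: Phe8, Trp11 (2).
Sulfur-containing residues here: Met13 (1).
The two groups share no amino acid, so total = 2 + 1 = 3.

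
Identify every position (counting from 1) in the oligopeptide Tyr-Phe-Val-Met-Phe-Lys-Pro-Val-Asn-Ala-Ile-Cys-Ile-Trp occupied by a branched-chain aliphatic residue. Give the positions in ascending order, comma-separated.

3, 8, 11, 13

V, L, and I make up the branched-chain aliphatic group.
Matching residues: Val3, Val8, Ile11, Ile13.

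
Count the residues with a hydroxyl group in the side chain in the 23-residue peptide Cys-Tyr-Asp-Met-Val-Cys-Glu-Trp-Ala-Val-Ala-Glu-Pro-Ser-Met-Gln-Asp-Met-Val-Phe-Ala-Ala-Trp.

2

Serine (S), threonine (T), and tyrosine (Y) each carry a hydroxyl group on the side chain.
Matching residues: Tyr2, Ser14.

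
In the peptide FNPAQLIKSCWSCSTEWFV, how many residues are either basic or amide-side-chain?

3

Basic: H, K, R. Amide-side-chain: N, Q.
Basic residues here: K8 (1).
Amide-side-chain residues here: N2, Q5 (2).
The two groups share no amino acid, so total = 1 + 2 = 3.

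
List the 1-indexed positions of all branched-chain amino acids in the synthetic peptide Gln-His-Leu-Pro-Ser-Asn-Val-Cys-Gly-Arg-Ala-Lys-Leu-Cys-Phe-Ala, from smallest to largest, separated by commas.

V, L, and I make up the branched-chain aliphatic group.
Matching residues: Leu3, Val7, Leu13.

3, 7, 13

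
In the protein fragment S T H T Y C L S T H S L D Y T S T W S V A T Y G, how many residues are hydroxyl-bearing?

14

S, T, and Y are the three residues with a side-chain hydroxyl.
Matching residues: S1, T2, T4, Y5, S8, T9, S11, Y14, T15, S16, T17, S19, T22, Y23.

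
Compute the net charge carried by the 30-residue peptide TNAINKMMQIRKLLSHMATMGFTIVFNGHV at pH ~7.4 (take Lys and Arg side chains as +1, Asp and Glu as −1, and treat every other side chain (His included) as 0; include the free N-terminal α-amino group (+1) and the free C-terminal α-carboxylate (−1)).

+3

Positive (K, R): K6, R11, K12 → +3.
Negative (D, E): none → −0.
The N-terminus (+1) and C-terminus (−1) cancel.
Net charge = (+3) + (−0) = +3.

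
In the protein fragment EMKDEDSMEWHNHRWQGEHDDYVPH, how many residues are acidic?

The acidic residues are Asp (D) and Glu (E), whose side chains end in a carboxylate group.
Matching residues: E1, D4, E5, D6, E9, E18, D20, D21.

8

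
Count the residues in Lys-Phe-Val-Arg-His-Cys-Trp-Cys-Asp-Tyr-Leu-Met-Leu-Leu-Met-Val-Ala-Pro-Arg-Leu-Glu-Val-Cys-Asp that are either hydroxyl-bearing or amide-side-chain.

Hydroxyl-bearing: S, T, Y. Amide-side-chain: N, Q.
Hydroxyl-bearing residues here: Tyr10 (1).
Amide-side-chain residues here: none (0).
The two groups share no amino acid, so total = 1 + 0 = 1.

1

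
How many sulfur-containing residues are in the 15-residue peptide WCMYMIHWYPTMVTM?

Only Cys (C) and Met (M) have a sulfur atom in the side chain.
Matching residues: C2, M3, M5, M12, M15.

5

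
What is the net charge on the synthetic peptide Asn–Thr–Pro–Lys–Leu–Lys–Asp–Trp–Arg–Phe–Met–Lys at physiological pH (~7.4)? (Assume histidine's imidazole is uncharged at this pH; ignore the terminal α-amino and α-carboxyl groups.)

+3

At pH ~7.4 the Lys and Arg side chains are protonated (+1), the Asp and Glu side chains are deprotonated (−1), and with His taken as neutral all other side chains carry no charge.
Positive (K, R): Lys4, Lys6, Arg9, Lys12 → +4.
Negative (D, E): Asp7 → −1.
Net charge = (+4) + (−1) = +3.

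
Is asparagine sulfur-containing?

No

Cysteine (C, thiol) and methionine (M, thioether) are the two sulfur-containing amino acids.
Asparagine is not in this group.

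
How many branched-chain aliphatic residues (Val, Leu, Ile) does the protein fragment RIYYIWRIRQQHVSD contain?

Matching residues: I2, I5, I8, V13.

4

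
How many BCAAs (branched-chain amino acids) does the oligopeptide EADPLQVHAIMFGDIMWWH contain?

The BCAAs are Val, Leu, and Ile — aliphatic side chains with a branch point.
Matching residues: L5, V7, I10, I15.

4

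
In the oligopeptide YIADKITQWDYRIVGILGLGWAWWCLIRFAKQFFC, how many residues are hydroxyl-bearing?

3

S, T, and Y are the three residues with a side-chain hydroxyl.
Matching residues: Y1, T7, Y11.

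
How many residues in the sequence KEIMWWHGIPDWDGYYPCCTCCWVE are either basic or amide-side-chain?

2

Basic: H, K, R. Amide-side-chain: N, Q.
Basic residues here: K1, H7 (2).
Amide-side-chain residues here: none (0).
The two groups share no amino acid, so total = 2 + 0 = 2.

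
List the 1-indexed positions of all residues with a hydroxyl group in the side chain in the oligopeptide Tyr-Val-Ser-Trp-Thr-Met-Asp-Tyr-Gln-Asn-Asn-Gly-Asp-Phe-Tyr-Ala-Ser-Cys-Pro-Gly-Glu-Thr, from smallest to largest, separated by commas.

The –OH-bearing residues are Ser, Thr (aliphatic alcohols), and Tyr (phenol).
Matching residues: Tyr1, Ser3, Thr5, Tyr8, Tyr15, Ser17, Thr22.

1, 3, 5, 8, 15, 17, 22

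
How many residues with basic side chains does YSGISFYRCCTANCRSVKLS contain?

The basic amino acids are Lys (K), Arg (R), and His (H).
Matching residues: R8, R15, K18.

3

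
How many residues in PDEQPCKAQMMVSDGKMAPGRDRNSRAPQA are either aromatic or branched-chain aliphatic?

1

Aromatic: F, W, Y. Branched-chain aliphatic: I, L, V.
Aromatic residues here: none (0).
Branched-chain aliphatic residues here: V12 (1).
The two groups share no amino acid, so total = 0 + 1 = 1.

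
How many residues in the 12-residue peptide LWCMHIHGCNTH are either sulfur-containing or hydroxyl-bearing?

Sulfur-containing: C, M. Hydroxyl-bearing: S, T, Y.
Sulfur-containing residues here: C3, M4, C9 (3).
Hydroxyl-bearing residues here: T11 (1).
The two groups share no amino acid, so total = 3 + 1 = 4.

4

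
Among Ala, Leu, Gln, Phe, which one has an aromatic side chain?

F, W, and Y each carry an aromatic ring on the side chain.
Of the listed options, only Phe belongs to this group.

Phe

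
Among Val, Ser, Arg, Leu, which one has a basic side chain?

Arg

Lysine (K), arginine (R), and histidine (H) have basic, nitrogen-containing side chains.
Of the listed options, only Arg belongs to this group.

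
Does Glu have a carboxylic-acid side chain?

Yes

The acidic residues are Asp (D) and Glu (E), whose side chains end in a carboxylate group.
Glutamate is in this group.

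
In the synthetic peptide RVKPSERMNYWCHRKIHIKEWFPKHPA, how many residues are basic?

Lysine (K), arginine (R), and histidine (H) have basic, nitrogen-containing side chains.
Matching residues: R1, K3, R7, H13, R14, K15, H17, K19, K24, H25.

10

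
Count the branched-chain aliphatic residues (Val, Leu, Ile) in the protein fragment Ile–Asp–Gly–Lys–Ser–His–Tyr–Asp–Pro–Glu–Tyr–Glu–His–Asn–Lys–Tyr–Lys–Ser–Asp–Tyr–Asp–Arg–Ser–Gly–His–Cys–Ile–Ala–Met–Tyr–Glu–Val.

Matching residues: Ile1, Ile27, Val32.

3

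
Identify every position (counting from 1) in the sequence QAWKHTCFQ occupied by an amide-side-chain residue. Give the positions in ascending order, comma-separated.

Only N (asparagine) and Q (glutamine) carry a side-chain carboxamide.
Matching residues: Q1, Q9.

1, 9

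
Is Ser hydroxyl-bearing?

Yes

Serine (S), threonine (T), and tyrosine (Y) each carry a hydroxyl group on the side chain.
Serine is in this group.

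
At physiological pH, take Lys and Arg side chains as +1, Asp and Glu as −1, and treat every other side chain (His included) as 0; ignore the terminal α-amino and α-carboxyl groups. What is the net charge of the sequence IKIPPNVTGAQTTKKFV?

+3

Positive (K, R): K2, K14, K15 → +3.
Negative (D, E): none → −0.
Net charge = (+3) + (−0) = +3.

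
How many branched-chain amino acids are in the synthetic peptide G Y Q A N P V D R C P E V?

2

Valine (V), leucine (L), and isoleucine (I) are the branched-chain amino acids.
Matching residues: V7, V13.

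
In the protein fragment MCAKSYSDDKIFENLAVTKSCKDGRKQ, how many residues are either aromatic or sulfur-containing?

Aromatic: F, W, Y. Sulfur-containing: C, M.
Aromatic residues here: Y6, F12 (2).
Sulfur-containing residues here: M1, C2, C21 (3).
The two groups share no amino acid, so total = 2 + 3 = 5.

5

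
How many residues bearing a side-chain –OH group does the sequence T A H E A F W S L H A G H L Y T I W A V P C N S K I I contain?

S, T, and Y are the three residues with a side-chain hydroxyl.
Matching residues: T1, S8, Y15, T16, S24.

5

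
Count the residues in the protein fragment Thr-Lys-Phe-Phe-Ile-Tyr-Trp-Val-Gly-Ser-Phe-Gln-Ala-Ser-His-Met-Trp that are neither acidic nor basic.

Acidic: D, E. Basic: K, R, H. All other residues are neither.
Matching residues: Thr1, Phe3, Phe4, Ile5, Tyr6, Trp7, Val8, Gly9, Ser10, Phe11, Gln12, Ala13, Ser14, Met16, Trp17.

15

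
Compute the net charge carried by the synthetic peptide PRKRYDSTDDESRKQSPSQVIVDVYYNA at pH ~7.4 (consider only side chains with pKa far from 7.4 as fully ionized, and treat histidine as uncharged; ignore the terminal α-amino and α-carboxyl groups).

The side chains ionized at physiological pH are Lys/Arg (+1) and Asp/Glu (−1); with His treated as neutral, nothing else contributes.
Positive (K, R): R2, K3, R4, R13, K14 → +5.
Negative (D, E): D6, D9, D10, E11, D23 → −5.
Net charge = (+5) + (−5) = 0.

0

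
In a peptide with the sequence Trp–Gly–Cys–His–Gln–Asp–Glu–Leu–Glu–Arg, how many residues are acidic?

3

Aspartate (D) and glutamate (E) have carboxylic-acid side chains and are the acidic amino acids.
Matching residues: Asp6, Glu7, Glu9.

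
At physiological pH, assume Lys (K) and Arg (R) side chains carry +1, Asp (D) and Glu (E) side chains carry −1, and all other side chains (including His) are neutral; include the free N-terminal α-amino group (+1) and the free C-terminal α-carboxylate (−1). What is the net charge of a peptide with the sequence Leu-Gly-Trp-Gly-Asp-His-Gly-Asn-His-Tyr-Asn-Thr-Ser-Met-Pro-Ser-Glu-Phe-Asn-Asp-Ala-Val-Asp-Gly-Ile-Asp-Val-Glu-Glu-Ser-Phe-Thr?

Positive (K, R): none → +0.
Negative (D, E): Asp5, Glu17, Asp20, Asp23, Asp26, Glu28, Glu29 → −7.
The N-terminus (+1) and C-terminus (−1) cancel.
Net charge = (+0) + (−7) = −7.

-7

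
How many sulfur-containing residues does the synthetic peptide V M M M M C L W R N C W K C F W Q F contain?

Only Cys (C) and Met (M) have a sulfur atom in the side chain.
Matching residues: M2, M3, M4, M5, C6, C11, C14.

7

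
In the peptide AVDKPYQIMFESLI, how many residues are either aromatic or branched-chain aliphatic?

6

Aromatic: F, W, Y. Branched-chain aliphatic: I, L, V.
Aromatic residues here: Y6, F10 (2).
Branched-chain aliphatic residues here: V2, I8, L13, I14 (4).
The two groups share no amino acid, so total = 2 + 4 = 6.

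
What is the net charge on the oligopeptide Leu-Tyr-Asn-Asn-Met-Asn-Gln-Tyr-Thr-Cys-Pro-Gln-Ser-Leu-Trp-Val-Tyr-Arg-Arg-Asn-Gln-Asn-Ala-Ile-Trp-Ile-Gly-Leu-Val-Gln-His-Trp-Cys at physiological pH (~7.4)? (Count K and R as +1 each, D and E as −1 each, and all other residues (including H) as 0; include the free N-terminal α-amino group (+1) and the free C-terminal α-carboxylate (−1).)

Positive (K, R): Arg18, Arg19 → +2.
Negative (D, E): none → −0.
The N-terminus (+1) and C-terminus (−1) cancel.
Net charge = (+2) + (−0) = +2.

+2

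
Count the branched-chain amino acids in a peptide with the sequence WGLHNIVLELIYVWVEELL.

10

The BCAAs are Val, Leu, and Ile — aliphatic side chains with a branch point.
Matching residues: L3, I6, V7, L8, L10, I11, V13, V15, L18, L19.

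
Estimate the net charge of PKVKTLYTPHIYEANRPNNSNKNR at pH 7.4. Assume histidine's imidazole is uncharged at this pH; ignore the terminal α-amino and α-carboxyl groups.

+4

Near pH 7.4, K and R contribute +1 each, D and E contribute −1 each, and every other side chain (His included, as stated) is uncharged.
Positive (K, R): K2, K4, R16, K22, R24 → +5.
Negative (D, E): E13 → −1.
Net charge = (+5) + (−1) = +4.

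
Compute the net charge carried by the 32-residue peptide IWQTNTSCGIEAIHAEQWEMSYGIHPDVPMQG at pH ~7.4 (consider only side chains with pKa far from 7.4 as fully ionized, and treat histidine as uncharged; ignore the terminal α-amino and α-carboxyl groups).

At pH ~7.4 the Lys and Arg side chains are protonated (+1), the Asp and Glu side chains are deprotonated (−1), and with His taken as neutral all other side chains carry no charge.
Positive (K, R): none → +0.
Negative (D, E): E11, E16, E19, D27 → −4.
Net charge = (+0) + (−4) = −4.

-4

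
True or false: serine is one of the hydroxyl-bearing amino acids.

True

S, T, and Y are the three residues with a side-chain hydroxyl.
Serine is in this group.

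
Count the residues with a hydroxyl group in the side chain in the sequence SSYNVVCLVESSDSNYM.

The –OH-bearing residues are Ser, Thr (aliphatic alcohols), and Tyr (phenol).
Matching residues: S1, S2, Y3, S11, S12, S14, Y16.

7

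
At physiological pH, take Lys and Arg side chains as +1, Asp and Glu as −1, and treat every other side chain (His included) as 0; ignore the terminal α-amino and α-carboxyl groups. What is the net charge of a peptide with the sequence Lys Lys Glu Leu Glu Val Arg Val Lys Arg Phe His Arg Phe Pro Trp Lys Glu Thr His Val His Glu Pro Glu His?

+2

Positive (K, R): Lys1, Lys2, Arg7, Lys9, Arg10, Arg13, Lys17 → +7.
Negative (D, E): Glu3, Glu5, Glu18, Glu23, Glu25 → −5.
Net charge = (+7) + (−5) = +2.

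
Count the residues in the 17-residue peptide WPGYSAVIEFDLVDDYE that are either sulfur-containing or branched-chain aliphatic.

Sulfur-containing: C, M. Branched-chain aliphatic: I, L, V.
Sulfur-containing residues here: none (0).
Branched-chain aliphatic residues here: V7, I8, L12, V13 (4).
The two groups share no amino acid, so total = 0 + 4 = 4.

4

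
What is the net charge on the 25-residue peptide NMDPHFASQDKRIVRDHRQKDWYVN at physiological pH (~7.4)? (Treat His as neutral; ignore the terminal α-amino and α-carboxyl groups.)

The side chains ionized at physiological pH are Lys/Arg (+1) and Asp/Glu (−1); with His treated as neutral, nothing else contributes.
Positive (K, R): K11, R12, R15, R18, K20 → +5.
Negative (D, E): D3, D10, D16, D21 → −4.
Net charge = (+5) + (−4) = +1.

+1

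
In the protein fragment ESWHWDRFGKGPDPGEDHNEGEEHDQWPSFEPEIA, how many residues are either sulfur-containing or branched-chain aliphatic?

1

Sulfur-containing: C, M. Branched-chain aliphatic: I, L, V.
Sulfur-containing residues here: none (0).
Branched-chain aliphatic residues here: I34 (1).
The two groups share no amino acid, so total = 0 + 1 = 1.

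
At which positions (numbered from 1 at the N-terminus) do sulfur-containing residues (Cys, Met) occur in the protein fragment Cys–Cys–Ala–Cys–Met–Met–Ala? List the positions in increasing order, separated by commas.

1, 2, 4, 5, 6

Matching residues: Cys1, Cys2, Cys4, Met5, Met6.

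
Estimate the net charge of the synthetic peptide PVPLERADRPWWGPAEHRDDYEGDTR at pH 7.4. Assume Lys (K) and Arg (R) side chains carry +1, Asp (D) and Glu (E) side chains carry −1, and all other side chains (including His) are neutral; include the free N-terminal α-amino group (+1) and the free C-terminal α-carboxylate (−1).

-3

Positive (K, R): R6, R9, R18, R26 → +4.
Negative (D, E): E5, D8, E16, D19, D20, E22, D24 → −7.
The N-terminus (+1) and C-terminus (−1) cancel.
Net charge = (+4) + (−7) = −3.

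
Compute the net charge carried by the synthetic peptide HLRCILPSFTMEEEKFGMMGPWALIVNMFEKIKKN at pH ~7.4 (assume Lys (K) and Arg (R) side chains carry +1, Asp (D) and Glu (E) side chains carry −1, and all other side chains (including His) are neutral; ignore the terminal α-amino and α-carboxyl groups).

Positive (K, R): R3, K15, K31, K33, K34 → +5.
Negative (D, E): E12, E13, E14, E30 → −4.
Net charge = (+5) + (−4) = +1.

+1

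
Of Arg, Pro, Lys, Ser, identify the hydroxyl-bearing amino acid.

Ser

The –OH-bearing residues are Ser, Thr (aliphatic alcohols), and Tyr (phenol).
Of the listed options, only Ser belongs to this group.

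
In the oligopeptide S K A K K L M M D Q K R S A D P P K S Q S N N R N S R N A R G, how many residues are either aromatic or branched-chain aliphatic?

1

Aromatic: F, W, Y. Branched-chain aliphatic: I, L, V.
Aromatic residues here: none (0).
Branched-chain aliphatic residues here: L6 (1).
The two groups share no amino acid, so total = 0 + 1 = 1.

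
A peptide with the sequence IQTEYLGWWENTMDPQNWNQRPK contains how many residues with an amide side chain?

6

Asparagine (N) and glutamine (Q) have uncharged amide side chains.
Matching residues: Q2, N11, Q16, N17, N19, Q20.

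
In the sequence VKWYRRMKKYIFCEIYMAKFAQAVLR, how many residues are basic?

Lysine (K), arginine (R), and histidine (H) have basic, nitrogen-containing side chains.
Matching residues: K2, R5, R6, K8, K9, K19, R26.

7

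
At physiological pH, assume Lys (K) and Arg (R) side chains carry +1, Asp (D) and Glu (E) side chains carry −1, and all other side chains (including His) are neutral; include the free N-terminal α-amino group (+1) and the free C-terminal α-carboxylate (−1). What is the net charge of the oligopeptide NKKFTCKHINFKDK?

Positive (K, R): K2, K3, K7, K12, K14 → +5.
Negative (D, E): D13 → −1.
The N-terminus (+1) and C-terminus (−1) cancel.
Net charge = (+5) + (−1) = +4.

+4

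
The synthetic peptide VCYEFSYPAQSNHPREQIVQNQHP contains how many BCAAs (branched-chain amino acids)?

3

Valine (V), leucine (L), and isoleucine (I) are the branched-chain amino acids.
Matching residues: V1, I18, V19.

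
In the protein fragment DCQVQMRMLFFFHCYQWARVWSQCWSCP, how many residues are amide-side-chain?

Asparagine (N) and glutamine (Q) have uncharged amide side chains.
Matching residues: Q3, Q5, Q16, Q23.

4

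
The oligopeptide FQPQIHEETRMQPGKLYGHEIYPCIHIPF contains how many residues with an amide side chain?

Only N (asparagine) and Q (glutamine) carry a side-chain carboxamide.
Matching residues: Q2, Q4, Q12.

3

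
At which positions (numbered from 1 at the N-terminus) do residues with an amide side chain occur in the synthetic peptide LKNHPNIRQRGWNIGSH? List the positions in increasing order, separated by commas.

3, 6, 9, 13

The amide-side-chain residues are Asn (N) and Gln (Q).
Matching residues: N3, N6, Q9, N13.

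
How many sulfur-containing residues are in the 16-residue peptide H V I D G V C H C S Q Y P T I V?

Only Cys (C) and Met (M) have a sulfur atom in the side chain.
Matching residues: C7, C9.

2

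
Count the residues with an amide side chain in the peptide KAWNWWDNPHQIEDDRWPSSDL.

3

Asparagine (N) and glutamine (Q) have uncharged amide side chains.
Matching residues: N4, N8, Q11.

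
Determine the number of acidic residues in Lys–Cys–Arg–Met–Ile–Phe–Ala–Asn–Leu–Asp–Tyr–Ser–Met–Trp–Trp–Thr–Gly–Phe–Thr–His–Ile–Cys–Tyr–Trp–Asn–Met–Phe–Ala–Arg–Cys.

1

Only D (aspartate) and E (glutamate) carry a side-chain carboxylic acid.
Matching residues: Asp10.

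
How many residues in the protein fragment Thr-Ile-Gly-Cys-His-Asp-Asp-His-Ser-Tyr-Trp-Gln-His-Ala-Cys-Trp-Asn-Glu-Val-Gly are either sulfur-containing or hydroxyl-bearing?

5

Sulfur-containing: C, M. Hydroxyl-bearing: S, T, Y.
Sulfur-containing residues here: Cys4, Cys15 (2).
Hydroxyl-bearing residues here: Thr1, Ser9, Tyr10 (3).
The two groups share no amino acid, so total = 2 + 3 = 5.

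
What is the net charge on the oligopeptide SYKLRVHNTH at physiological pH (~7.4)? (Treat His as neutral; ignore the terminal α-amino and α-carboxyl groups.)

At pH ~7.4 the Lys and Arg side chains are protonated (+1), the Asp and Glu side chains are deprotonated (−1), and with His taken as neutral all other side chains carry no charge.
Positive (K, R): K3, R5 → +2.
Negative (D, E): none → −0.
Net charge = (+2) + (−0) = +2.

+2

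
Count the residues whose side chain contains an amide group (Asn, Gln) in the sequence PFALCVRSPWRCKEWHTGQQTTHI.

Matching residues: Q19, Q20.

2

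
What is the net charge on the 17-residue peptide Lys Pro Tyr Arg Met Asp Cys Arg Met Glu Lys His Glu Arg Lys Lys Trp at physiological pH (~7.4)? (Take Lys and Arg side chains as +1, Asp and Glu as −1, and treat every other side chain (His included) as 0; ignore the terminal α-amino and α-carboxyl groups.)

+4

Positive (K, R): Lys1, Arg4, Arg8, Lys11, Arg14, Lys15, Lys16 → +7.
Negative (D, E): Asp6, Glu10, Glu13 → −3.
Net charge = (+7) + (−3) = +4.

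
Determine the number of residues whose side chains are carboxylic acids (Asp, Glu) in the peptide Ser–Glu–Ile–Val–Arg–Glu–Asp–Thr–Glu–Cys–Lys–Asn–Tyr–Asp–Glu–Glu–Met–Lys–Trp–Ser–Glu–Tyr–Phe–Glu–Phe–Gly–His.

Matching residues: Glu2, Glu6, Asp7, Glu9, Asp14, Glu15, Glu16, Glu21, Glu24.

9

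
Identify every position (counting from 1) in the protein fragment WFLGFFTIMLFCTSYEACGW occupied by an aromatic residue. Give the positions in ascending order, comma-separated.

The aromatic amino acids are Phe (F, benzyl), Trp (W, indole), and Tyr (Y, phenol).
Matching residues: W1, F2, F5, F6, F11, Y15, W20.

1, 2, 5, 6, 11, 15, 20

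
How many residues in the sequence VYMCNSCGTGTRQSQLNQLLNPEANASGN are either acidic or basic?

Acidic: D, E. Basic: H, K, R.
Acidic residues here: E23 (1).
Basic residues here: R12 (1).
The two groups share no amino acid, so total = 1 + 1 = 2.

2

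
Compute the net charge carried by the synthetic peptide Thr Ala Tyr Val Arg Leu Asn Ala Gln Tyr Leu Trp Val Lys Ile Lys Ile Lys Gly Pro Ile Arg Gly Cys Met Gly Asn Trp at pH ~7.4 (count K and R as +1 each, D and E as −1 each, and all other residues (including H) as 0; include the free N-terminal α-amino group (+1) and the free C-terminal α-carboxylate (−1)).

+5

Positive (K, R): Arg5, Lys14, Lys16, Lys18, Arg22 → +5.
Negative (D, E): none → −0.
The N-terminus (+1) and C-terminus (−1) cancel.
Net charge = (+5) + (−0) = +5.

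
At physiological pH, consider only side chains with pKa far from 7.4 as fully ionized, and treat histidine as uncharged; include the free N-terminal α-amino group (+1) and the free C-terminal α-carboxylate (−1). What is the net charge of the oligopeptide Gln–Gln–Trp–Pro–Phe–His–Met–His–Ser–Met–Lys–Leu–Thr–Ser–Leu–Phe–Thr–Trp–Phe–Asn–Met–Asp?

0

The side chains ionized at physiological pH are Lys/Arg (+1) and Asp/Glu (−1); with His treated as neutral, nothing else contributes.
Positive (K, R): Lys11 → +1.
Negative (D, E): Asp22 → −1.
The N-terminus (+1) and C-terminus (−1) cancel.
Net charge = (+1) + (−1) = 0.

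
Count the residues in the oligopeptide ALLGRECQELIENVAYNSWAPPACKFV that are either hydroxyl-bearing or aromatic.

Hydroxyl-bearing: S, T, Y. Aromatic: F, W, Y.
Hydroxyl-bearing residues here: Y16, S18 (2).
Aromatic residues here: Y16, W19, F26 (3).
Y is in both groups, so the 1 Y residue must not be double-counted.
Total = 2 + 3 − 1 = 4.

4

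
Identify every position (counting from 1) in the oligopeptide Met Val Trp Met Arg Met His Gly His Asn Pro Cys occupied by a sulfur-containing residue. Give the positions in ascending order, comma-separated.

The sulfur-bearing residues are cysteine (–SH) and methionine (–S–CH₃).
Matching residues: Met1, Met4, Met6, Cys12.

1, 4, 6, 12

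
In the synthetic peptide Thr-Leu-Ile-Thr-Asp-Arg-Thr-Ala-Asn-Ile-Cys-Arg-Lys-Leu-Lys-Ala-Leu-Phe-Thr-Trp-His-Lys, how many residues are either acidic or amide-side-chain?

Acidic: D, E. Amide-side-chain: N, Q.
Acidic residues here: Asp5 (1).
Amide-side-chain residues here: Asn9 (1).
The two groups share no amino acid, so total = 1 + 1 = 2.

2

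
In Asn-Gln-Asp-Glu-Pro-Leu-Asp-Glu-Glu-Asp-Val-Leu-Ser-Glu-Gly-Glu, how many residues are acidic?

8

Only D (aspartate) and E (glutamate) carry a side-chain carboxylic acid.
Matching residues: Asp3, Glu4, Asp7, Glu8, Glu9, Asp10, Glu14, Glu16.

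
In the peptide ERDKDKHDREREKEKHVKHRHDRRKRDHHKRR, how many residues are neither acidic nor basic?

Acidic: D, E. Basic: K, R, H. All other residues are neither.
Matching residues: V17.

1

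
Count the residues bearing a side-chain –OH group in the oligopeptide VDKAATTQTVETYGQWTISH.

Serine (S), threonine (T), and tyrosine (Y) each carry a hydroxyl group on the side chain.
Matching residues: T6, T7, T9, T12, Y13, T17, S19.

7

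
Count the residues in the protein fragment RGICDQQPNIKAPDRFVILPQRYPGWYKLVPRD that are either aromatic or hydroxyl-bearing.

4

Aromatic: F, W, Y. Hydroxyl-bearing: S, T, Y.
Aromatic residues here: F16, Y23, W26, Y27 (4).
Hydroxyl-bearing residues here: Y23, Y27 (2).
Y is in both groups, so the 2 Y residues must not be double-counted.
Total = 4 + 2 − 2 = 4.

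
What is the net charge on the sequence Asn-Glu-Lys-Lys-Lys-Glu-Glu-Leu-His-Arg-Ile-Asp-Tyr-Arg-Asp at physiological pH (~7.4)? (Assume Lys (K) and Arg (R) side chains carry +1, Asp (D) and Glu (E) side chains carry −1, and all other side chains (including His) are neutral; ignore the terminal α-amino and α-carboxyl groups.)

0

Positive (K, R): Lys3, Lys4, Lys5, Arg10, Arg14 → +5.
Negative (D, E): Glu2, Glu6, Glu7, Asp12, Asp15 → −5.
Net charge = (+5) + (−5) = 0.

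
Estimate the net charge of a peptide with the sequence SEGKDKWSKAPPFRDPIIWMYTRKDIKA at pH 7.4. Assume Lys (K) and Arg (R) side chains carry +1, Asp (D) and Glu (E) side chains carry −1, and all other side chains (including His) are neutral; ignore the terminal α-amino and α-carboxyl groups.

Positive (K, R): K4, K6, K9, R14, R23, K24, K27 → +7.
Negative (D, E): E2, D5, D15, D25 → −4.
Net charge = (+7) + (−4) = +3.

+3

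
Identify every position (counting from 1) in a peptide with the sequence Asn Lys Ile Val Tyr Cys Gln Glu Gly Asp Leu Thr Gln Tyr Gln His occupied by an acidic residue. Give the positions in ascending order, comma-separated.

Only D (aspartate) and E (glutamate) carry a side-chain carboxylic acid.
Matching residues: Glu8, Asp10.

8, 10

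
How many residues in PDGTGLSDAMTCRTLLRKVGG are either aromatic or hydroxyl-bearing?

Aromatic: F, W, Y. Hydroxyl-bearing: S, T, Y.
Aromatic residues here: none (0).
Hydroxyl-bearing residues here: T4, S7, T11, T14 (4).
(Y belongs to both groups, but none appear in this sequence.) Total = 0 + 4 = 4.

4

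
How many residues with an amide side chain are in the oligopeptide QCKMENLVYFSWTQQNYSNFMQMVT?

The amide-side-chain residues are Asn (N) and Gln (Q).
Matching residues: Q1, N6, Q14, Q15, N16, N19, Q22.

7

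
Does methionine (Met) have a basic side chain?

Lysine (K), arginine (R), and histidine (H) have basic, nitrogen-containing side chains.
Methionine is not in this group.

No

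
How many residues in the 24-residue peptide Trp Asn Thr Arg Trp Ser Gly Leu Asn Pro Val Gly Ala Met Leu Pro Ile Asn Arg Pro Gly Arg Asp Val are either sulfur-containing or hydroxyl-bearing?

3

Sulfur-containing: C, M. Hydroxyl-bearing: S, T, Y.
Sulfur-containing residues here: Met14 (1).
Hydroxyl-bearing residues here: Thr3, Ser6 (2).
The two groups share no amino acid, so total = 1 + 2 = 3.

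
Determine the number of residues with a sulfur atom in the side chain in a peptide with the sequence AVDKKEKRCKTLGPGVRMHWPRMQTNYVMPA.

4

Cysteine (C, thiol) and methionine (M, thioether) are the two sulfur-containing amino acids.
Matching residues: C9, M18, M23, M29.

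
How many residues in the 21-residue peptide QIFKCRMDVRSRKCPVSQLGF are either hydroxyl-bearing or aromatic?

Hydroxyl-bearing: S, T, Y. Aromatic: F, W, Y.
Hydroxyl-bearing residues here: S11, S17 (2).
Aromatic residues here: F3, F21 (2).
(Y belongs to both groups, but none appear in this sequence.) Total = 2 + 2 = 4.

4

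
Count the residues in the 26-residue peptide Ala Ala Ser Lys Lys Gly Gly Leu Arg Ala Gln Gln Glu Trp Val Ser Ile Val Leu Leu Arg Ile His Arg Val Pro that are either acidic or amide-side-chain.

3

Acidic: D, E. Amide-side-chain: N, Q.
Acidic residues here: Glu13 (1).
Amide-side-chain residues here: Gln11, Gln12 (2).
The two groups share no amino acid, so total = 1 + 2 = 3.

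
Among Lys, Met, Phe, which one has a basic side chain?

Lys

K, R, and H are the three residues with basic side chains (ε-amine, guanidinium, and imidazole respectively).
Of the listed options, only Lys belongs to this group.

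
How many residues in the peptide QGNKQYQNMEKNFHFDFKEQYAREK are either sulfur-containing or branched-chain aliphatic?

Sulfur-containing: C, M. Branched-chain aliphatic: I, L, V.
Sulfur-containing residues here: M9 (1).
Branched-chain aliphatic residues here: none (0).
The two groups share no amino acid, so total = 1 + 0 = 1.

1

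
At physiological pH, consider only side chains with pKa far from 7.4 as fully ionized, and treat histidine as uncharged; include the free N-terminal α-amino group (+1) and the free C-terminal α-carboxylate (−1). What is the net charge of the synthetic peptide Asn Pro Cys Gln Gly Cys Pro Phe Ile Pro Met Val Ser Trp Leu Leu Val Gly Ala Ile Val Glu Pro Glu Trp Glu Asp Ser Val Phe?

At pH ~7.4 the Lys and Arg side chains are protonated (+1), the Asp and Glu side chains are deprotonated (−1), and with His taken as neutral all other side chains carry no charge.
Positive (K, R): none → +0.
Negative (D, E): Glu22, Glu24, Glu26, Asp27 → −4.
The N-terminus (+1) and C-terminus (−1) cancel.
Net charge = (+0) + (−4) = −4.

-4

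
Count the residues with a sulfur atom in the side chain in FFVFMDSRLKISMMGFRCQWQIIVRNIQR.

4

Cysteine (C, thiol) and methionine (M, thioether) are the two sulfur-containing amino acids.
Matching residues: M5, M13, M14, C18.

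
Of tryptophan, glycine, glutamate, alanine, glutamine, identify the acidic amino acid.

glutamate

The acidic residues are Asp (D) and Glu (E), whose side chains end in a carboxylate group.
Of the listed options, only glutamate belongs to this group.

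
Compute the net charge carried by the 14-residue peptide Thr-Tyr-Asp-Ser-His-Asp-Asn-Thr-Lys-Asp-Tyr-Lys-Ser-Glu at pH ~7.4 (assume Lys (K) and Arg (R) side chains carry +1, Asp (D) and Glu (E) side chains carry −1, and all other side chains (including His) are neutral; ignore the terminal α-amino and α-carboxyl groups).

Positive (K, R): Lys9, Lys12 → +2.
Negative (D, E): Asp3, Asp6, Asp10, Glu14 → −4.
Net charge = (+2) + (−4) = −2.

-2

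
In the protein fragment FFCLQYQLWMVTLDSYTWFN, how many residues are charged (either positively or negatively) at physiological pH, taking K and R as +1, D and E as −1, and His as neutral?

1

Charged side chains at pH ~7.4: K, R (positive); D, E (negative).
Matching residues: D14.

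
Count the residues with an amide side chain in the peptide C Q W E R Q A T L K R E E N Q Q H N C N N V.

Only N (asparagine) and Q (glutamine) carry a side-chain carboxamide.
Matching residues: Q2, Q6, N14, Q15, Q16, N18, N20, N21.

8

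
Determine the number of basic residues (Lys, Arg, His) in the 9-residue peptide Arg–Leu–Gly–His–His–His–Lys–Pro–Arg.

Matching residues: Arg1, His4, His5, His6, Lys7, Arg9.

6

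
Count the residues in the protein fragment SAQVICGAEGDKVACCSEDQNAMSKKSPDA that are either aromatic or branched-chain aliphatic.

3

Aromatic: F, W, Y. Branched-chain aliphatic: I, L, V.
Aromatic residues here: none (0).
Branched-chain aliphatic residues here: V4, I5, V13 (3).
The two groups share no amino acid, so total = 0 + 3 = 3.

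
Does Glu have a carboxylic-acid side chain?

Yes

Aspartate (D) and glutamate (E) have carboxylic-acid side chains and are the acidic amino acids.
Glutamate is in this group.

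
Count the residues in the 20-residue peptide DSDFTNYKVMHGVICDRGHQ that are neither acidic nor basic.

13

Acidic: D, E. Basic: K, R, H. All other residues are neither.
Matching residues: S2, F4, T5, N6, Y7, V9, M10, G12, V13, I14, C15, G18, Q20.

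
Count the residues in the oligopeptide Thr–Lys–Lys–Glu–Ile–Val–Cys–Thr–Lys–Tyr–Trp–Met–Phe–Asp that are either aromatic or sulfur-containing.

Aromatic: F, W, Y. Sulfur-containing: C, M.
Aromatic residues here: Tyr10, Trp11, Phe13 (3).
Sulfur-containing residues here: Cys7, Met12 (2).
The two groups share no amino acid, so total = 3 + 2 = 5.

5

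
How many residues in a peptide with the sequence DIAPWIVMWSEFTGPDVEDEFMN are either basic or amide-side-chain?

Basic: H, K, R. Amide-side-chain: N, Q.
Basic residues here: none (0).
Amide-side-chain residues here: N23 (1).
The two groups share no amino acid, so total = 0 + 1 = 1.

1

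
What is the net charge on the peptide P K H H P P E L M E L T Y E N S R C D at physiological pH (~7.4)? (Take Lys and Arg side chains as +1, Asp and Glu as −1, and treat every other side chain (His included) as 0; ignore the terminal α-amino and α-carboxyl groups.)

-2

Positive (K, R): K2, R17 → +2.
Negative (D, E): E7, E10, E14, D19 → −4.
Net charge = (+2) + (−4) = −2.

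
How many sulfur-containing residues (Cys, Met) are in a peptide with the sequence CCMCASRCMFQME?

7

Matching residues: C1, C2, M3, C4, C8, M9, M12.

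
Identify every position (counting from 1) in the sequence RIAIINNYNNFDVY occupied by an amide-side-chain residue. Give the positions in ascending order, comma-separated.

The amide-side-chain residues are Asn (N) and Gln (Q).
Matching residues: N6, N7, N9, N10.

6, 7, 9, 10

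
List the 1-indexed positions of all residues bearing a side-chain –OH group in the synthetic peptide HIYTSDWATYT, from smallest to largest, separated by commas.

3, 4, 5, 9, 10, 11

Serine (S), threonine (T), and tyrosine (Y) each carry a hydroxyl group on the side chain.
Matching residues: Y3, T4, S5, T9, Y10, T11.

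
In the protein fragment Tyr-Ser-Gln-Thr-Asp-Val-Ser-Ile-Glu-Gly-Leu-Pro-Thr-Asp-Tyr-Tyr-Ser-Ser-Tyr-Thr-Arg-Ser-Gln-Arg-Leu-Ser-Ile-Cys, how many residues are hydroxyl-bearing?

The –OH-bearing residues are Ser, Thr (aliphatic alcohols), and Tyr (phenol).
Matching residues: Tyr1, Ser2, Thr4, Ser7, Thr13, Tyr15, Tyr16, Ser17, Ser18, Tyr19, Thr20, Ser22, Ser26.

13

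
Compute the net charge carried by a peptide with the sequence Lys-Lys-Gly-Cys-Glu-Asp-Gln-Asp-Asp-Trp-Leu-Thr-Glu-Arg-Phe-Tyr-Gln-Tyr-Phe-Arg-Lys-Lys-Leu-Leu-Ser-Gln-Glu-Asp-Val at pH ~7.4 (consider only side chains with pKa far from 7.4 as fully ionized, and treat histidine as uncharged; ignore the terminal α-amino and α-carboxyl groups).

At pH ~7.4 the Lys and Arg side chains are protonated (+1), the Asp and Glu side chains are deprotonated (−1), and with His taken as neutral all other side chains carry no charge.
Positive (K, R): Lys1, Lys2, Arg14, Arg20, Lys21, Lys22 → +6.
Negative (D, E): Glu5, Asp6, Asp8, Asp9, Glu13, Glu27, Asp28 → −7.
Net charge = (+6) + (−7) = −1.

-1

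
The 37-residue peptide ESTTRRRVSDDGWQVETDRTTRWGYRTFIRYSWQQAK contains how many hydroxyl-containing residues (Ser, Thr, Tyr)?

11

Matching residues: S2, T3, T4, S9, T17, T20, T21, Y25, T27, Y31, S32.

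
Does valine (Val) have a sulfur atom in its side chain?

The sulfur-bearing residues are cysteine (–SH) and methionine (–S–CH₃).
Valine is not in this group.

No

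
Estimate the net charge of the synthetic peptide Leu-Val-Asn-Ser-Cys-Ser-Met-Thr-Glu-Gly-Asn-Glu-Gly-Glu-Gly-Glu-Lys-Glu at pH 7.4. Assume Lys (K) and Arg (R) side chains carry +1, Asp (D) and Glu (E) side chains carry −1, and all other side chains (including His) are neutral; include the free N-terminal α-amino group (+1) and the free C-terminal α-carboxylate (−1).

Positive (K, R): Lys17 → +1.
Negative (D, E): Glu9, Glu12, Glu14, Glu16, Glu18 → −5.
The N-terminus (+1) and C-terminus (−1) cancel.
Net charge = (+1) + (−5) = −4.

-4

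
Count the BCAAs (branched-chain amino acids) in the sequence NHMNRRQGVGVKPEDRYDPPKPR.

Valine (V), leucine (L), and isoleucine (I) are the branched-chain amino acids.
Matching residues: V9, V11.

2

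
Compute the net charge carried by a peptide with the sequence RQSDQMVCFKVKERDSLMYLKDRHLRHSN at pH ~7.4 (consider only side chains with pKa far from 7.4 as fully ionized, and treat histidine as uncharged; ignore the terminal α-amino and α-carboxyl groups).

+3

The side chains ionized at physiological pH are Lys/Arg (+1) and Asp/Glu (−1); with His treated as neutral, nothing else contributes.
Positive (K, R): R1, K10, K12, R14, K21, R23, R26 → +7.
Negative (D, E): D4, E13, D15, D22 → −4.
Net charge = (+7) + (−4) = +3.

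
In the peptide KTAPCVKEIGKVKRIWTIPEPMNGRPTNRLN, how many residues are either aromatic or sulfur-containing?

3

Aromatic: F, W, Y. Sulfur-containing: C, M.
Aromatic residues here: W16 (1).
Sulfur-containing residues here: C5, M22 (2).
The two groups share no amino acid, so total = 1 + 2 = 3.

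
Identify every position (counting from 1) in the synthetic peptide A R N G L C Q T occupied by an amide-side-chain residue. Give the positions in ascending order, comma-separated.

3, 7

The amide-side-chain residues are Asn (N) and Gln (Q).
Matching residues: N3, Q7.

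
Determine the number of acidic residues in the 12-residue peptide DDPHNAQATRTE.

Aspartate (D) and glutamate (E) have carboxylic-acid side chains and are the acidic amino acids.
Matching residues: D1, D2, E12.

3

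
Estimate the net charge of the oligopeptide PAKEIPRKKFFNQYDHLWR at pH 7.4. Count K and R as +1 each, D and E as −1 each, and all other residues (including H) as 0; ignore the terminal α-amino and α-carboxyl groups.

+3

Positive (K, R): K3, R7, K8, K9, R19 → +5.
Negative (D, E): E4, D15 → −2.
Net charge = (+5) + (−2) = +3.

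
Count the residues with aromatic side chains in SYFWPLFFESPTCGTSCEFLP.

Phenylalanine (F), tryptophan (W), and tyrosine (Y) have aromatic ring side chains.
Matching residues: Y2, F3, W4, F7, F8, F19.

6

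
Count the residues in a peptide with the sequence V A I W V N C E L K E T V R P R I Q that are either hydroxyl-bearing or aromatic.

2

Hydroxyl-bearing: S, T, Y. Aromatic: F, W, Y.
Hydroxyl-bearing residues here: T12 (1).
Aromatic residues here: W4 (1).
(Y belongs to both groups, but none appear in this sequence.) Total = 1 + 1 = 2.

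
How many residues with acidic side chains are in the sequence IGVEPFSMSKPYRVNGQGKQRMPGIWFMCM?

Aspartate (D) and glutamate (E) have carboxylic-acid side chains and are the acidic amino acids.
Matching residues: E4.

1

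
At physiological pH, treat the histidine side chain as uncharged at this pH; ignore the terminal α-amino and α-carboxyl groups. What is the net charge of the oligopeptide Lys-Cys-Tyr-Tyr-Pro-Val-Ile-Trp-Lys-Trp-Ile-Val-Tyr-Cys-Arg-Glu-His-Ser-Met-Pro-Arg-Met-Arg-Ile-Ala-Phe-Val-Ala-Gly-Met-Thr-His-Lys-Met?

The side chains ionized at physiological pH are Lys/Arg (+1) and Asp/Glu (−1); with His treated as neutral, nothing else contributes.
Positive (K, R): Lys1, Lys9, Arg15, Arg21, Arg23, Lys33 → +6.
Negative (D, E): Glu16 → −1.
Net charge = (+6) + (−1) = +5.

+5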